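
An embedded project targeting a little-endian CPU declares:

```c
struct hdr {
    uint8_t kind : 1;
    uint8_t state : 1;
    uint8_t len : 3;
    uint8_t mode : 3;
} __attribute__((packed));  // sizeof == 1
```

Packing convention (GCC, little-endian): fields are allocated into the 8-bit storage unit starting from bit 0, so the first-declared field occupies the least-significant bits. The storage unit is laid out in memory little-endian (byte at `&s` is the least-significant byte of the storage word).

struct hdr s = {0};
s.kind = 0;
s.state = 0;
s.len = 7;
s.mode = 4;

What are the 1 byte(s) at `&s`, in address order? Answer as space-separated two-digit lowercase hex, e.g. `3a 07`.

9c

[0+:1] kind=0 & 0x1 = 0x0; word=0x00
[1+:1] state=0 & 0x1 = 0x0; word=0x00
[2+:3] len=7 & 0x7 = 0x7; word=0x1c
[5+:3] mode=4 & 0x7 = 0x4; word=0x9c
word = 0x9c → little-endian bytes:
  [0]=0x9c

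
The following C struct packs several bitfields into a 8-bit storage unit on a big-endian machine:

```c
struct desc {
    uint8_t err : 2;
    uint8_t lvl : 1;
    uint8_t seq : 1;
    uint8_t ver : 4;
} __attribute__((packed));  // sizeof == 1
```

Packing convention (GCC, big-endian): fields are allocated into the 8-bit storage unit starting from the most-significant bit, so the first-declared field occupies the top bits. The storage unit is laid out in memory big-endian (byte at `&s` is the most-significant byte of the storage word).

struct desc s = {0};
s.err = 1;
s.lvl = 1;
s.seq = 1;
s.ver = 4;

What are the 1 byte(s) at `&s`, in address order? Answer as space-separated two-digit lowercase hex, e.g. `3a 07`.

74

[6+:2] err=1 & 0x3 = 0x1; word=0x40
[5+:1] lvl=1 & 0x1 = 0x1; word=0x60
[4+:1] seq=1 & 0x1 = 0x1; word=0x70
[0+:4] ver=4 & 0xf = 0x4; word=0x74
word = 0x74 → big-endian bytes:
  [0]=0x74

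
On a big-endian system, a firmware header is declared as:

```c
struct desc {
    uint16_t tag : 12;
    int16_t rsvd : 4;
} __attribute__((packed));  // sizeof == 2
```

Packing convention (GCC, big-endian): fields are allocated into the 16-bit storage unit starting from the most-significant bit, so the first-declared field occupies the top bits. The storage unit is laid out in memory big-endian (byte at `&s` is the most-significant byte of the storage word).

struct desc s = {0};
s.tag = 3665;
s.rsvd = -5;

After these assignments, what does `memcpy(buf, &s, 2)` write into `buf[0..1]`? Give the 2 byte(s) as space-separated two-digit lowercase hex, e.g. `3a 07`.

e5 1b

tag (12b) val=3665 bits=0xe51 at bit 4: 0xe510
rsvd (4b) val=-5 bits=0xb at bit 0: 0xe51b
word = 0xe51b → big-endian bytes:
  [0]=0xe5  [1]=0x1b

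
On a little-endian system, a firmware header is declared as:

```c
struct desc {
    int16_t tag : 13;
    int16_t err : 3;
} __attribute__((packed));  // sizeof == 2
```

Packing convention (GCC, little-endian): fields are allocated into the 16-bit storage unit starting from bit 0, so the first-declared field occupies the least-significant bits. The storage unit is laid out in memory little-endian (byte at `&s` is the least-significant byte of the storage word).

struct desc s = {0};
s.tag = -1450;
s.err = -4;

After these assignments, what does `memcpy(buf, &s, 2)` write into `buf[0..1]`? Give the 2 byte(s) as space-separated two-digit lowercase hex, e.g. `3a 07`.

56 9a

tag:13 = -1450 → 0x1a56 << 0 → word 0x1a56
err:3 = -4 → 0x4 << 13 → word 0x9a56
word = 0x9a56 → little-endian bytes:
  [0]=0x56  [1]=0x9a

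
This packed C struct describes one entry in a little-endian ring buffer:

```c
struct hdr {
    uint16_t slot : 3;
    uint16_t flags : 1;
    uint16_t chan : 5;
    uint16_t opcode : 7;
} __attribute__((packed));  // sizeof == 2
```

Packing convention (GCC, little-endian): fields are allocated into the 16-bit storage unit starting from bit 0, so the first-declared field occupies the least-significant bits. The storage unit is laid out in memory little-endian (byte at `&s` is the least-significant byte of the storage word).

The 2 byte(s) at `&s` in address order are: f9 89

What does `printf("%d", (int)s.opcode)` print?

[0]=0xf9 [1]=0x89 (little-endian) → word 0x89f9
slot [0+:3] = (word>>0) & 0x7 = 1
flags [3+:1] = (word>>3) & 0x1 = 1
chan [4+:5] = (word>>4) & 0x1f = 31
opcode [9+:7] = (word>>9) & 0x7f = 68  ←

68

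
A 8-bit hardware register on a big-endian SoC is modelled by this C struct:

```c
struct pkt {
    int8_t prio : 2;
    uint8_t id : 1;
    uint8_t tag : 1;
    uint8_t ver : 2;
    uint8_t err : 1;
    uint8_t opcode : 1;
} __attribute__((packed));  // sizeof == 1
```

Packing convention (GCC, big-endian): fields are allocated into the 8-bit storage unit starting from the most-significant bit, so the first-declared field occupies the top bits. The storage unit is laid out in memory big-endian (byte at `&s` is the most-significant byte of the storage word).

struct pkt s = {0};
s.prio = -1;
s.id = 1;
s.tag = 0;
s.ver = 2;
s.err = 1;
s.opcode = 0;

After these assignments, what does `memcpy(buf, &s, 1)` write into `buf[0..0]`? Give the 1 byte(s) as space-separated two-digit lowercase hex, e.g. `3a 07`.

ea

[6+:2] prio=-1 & 0x3 = 0x3; word=0xc0
[5+:1] id=1 & 0x1 = 0x1; word=0xe0
[4+:1] tag=0 & 0x1 = 0x0; word=0xe0
[2+:2] ver=2 & 0x3 = 0x2; word=0xe8
[1+:1] err=1 & 0x1 = 0x1; word=0xea
[0+:1] opcode=0 & 0x1 = 0x0; word=0xea
word = 0xea → big-endian bytes:
  [0]=0xea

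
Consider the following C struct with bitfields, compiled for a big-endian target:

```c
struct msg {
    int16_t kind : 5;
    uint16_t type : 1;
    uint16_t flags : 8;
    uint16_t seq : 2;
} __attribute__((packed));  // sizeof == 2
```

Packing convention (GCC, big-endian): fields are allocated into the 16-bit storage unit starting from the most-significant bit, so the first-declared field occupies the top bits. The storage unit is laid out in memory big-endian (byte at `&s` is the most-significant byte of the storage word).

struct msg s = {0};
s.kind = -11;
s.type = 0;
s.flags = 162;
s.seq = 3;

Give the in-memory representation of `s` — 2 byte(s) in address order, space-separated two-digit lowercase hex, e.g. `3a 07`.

kind (5b) val=-11 bits=0x15 at bit 11: 0xa800
type (1b) val=0 bits=0x0 at bit 10: 0xa800
flags (8b) val=162 bits=0xa2 at bit 2: 0xaa88
seq (2b) val=3 bits=0x3 at bit 0: 0xaa8b
word = 0xaa8b → big-endian bytes:
  [0]=0xaa  [1]=0x8b

aa 8b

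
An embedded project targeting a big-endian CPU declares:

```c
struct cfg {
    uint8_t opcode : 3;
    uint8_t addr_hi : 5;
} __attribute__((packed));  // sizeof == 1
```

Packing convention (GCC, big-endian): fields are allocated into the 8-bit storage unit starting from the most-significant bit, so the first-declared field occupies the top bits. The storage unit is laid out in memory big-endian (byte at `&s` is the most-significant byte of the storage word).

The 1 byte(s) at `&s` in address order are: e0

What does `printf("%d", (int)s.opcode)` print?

7

[0]=0xe0 (big-endian) → word 0xe0
opcode:3 @ bit 5 → (0xe0>>5)&0x7 = 0x7  ←
addr_hi:5 @ bit 0 → (0xe0>>0)&0x1f = 0x0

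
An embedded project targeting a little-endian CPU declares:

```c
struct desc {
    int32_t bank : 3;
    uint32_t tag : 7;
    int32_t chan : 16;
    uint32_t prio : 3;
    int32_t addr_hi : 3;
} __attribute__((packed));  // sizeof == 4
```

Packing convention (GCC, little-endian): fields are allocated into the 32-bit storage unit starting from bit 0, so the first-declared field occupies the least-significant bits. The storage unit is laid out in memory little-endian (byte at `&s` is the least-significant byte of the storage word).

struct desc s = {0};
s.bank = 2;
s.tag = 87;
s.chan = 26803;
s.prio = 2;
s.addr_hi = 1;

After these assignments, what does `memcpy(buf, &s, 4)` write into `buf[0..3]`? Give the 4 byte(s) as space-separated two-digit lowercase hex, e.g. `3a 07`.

ba ce a2 29

bank (3b) val=2 bits=0x2 at bit 0: 0x00000002
tag (7b) val=87 bits=0x57 at bit 3: 0x000002ba
chan (16b) val=26803 bits=0x68b3 at bit 10: 0x01a2ceba
prio (3b) val=2 bits=0x2 at bit 26: 0x09a2ceba
addr_hi (3b) val=1 bits=0x1 at bit 29: 0x29a2ceba
word = 0x29a2ceba → little-endian bytes:
  [0]=0xba  [1]=0xce  [2]=0xa2  [3]=0x29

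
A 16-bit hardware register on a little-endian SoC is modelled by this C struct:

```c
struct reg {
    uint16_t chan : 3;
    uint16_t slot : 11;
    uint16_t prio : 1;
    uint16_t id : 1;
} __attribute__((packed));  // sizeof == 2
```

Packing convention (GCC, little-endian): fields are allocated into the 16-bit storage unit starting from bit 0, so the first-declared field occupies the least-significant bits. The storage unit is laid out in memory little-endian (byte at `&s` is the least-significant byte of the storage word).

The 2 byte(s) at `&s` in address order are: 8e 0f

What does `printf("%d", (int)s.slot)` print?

497

[0]=0x8e [1]=0x0f (little-endian) → word 0x0f8e
chan [0+:3] = (word>>0) & 0x7 = 6
slot [3+:11] = (word>>3) & 0x7ff = 497  ←
prio [14+:1] = (word>>14) & 0x1 = 0
id [15+:1] = (word>>15) & 0x1 = 0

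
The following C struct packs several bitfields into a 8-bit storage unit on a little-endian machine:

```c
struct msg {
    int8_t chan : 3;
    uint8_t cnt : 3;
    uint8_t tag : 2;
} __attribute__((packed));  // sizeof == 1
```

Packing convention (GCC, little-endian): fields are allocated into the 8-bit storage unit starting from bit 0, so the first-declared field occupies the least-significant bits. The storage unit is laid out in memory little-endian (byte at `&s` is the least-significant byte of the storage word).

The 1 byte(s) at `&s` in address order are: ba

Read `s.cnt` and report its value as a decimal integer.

7

[0]=0xba (little-endian) → word 0xba
chan [0+:3] = (word>>0) & 0x7 = 2
cnt [3+:3] = (word>>3) & 0x7 = 7  ←
tag [6+:2] = (word>>6) & 0x3 = 2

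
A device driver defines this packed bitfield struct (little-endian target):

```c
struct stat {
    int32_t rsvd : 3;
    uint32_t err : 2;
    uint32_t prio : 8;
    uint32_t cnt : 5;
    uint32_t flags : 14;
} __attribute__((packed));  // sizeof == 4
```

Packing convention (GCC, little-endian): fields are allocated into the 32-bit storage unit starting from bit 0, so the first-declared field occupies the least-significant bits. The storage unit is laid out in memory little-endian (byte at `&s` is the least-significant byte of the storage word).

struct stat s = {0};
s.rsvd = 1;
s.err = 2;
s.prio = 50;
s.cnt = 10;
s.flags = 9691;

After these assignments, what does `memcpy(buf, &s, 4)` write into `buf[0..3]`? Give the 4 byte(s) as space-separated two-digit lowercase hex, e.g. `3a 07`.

51 46 6d 97

[0+:3] rsvd=1 & 0x7 = 0x1; word=0x00000001
[3+:2] err=2 & 0x3 = 0x2; word=0x00000011
[5+:8] prio=50 & 0xff = 0x32; word=0x00000651
[13+:5] cnt=10 & 0x1f = 0xa; word=0x00014651
[18+:14] flags=9691 & 0x3fff = 0x25db; word=0x976d4651
word = 0x976d4651 → little-endian bytes:
  [0]=0x51  [1]=0x46  [2]=0x6d  [3]=0x97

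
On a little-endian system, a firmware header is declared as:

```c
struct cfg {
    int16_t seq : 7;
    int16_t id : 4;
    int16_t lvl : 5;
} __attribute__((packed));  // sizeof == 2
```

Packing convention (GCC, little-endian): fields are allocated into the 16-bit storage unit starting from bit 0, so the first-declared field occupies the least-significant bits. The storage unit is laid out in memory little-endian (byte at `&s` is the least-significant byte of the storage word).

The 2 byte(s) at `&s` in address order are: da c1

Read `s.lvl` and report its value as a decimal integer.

[0]=0xda [1]=0xc1 (little-endian) → word 0xc1da
seq [0+:7] = (word>>0) & 0x7f = 90
id [7+:4] = (word>>7) & 0xf = 3
lvl [11+:5] = (word>>11) & 0x1f = 24  ←
lvl signed 5b, MSB=1: 24 - 32 = -8

-8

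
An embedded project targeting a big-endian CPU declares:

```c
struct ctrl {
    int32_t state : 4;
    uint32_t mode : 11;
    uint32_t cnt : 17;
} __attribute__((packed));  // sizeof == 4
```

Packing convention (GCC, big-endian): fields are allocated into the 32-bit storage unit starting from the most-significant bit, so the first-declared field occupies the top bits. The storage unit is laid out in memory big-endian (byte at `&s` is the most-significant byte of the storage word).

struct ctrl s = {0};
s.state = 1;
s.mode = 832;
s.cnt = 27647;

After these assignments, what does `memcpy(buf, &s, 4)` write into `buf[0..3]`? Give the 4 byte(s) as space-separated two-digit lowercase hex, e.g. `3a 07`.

16 80 6b ff

state:4 = 1 → 0x1 << 28 → word 0x10000000
mode:11 = 832 → 0x340 << 17 → word 0x16800000
cnt:17 = 27647 → 0x6bff << 0 → word 0x16806bff
word = 0x16806bff → big-endian bytes:
  [0]=0x16  [1]=0x80  [2]=0x6b  [3]=0xff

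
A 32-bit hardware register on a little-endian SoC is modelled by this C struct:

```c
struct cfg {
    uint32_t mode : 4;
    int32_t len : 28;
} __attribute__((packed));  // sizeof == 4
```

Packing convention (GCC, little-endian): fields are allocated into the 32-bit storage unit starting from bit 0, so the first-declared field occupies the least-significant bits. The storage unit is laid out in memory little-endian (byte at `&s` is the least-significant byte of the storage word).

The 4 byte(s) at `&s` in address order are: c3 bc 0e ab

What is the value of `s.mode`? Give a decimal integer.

3

[0]=0xc3 [1]=0xbc [2]=0x0e [3]=0xab (little-endian) → word 0xab0ebcc3
mode [0+:4] = (word>>0) & 0xf = 3  ←
len [4+:28] = (word>>4) & 0xfffffff = 179366860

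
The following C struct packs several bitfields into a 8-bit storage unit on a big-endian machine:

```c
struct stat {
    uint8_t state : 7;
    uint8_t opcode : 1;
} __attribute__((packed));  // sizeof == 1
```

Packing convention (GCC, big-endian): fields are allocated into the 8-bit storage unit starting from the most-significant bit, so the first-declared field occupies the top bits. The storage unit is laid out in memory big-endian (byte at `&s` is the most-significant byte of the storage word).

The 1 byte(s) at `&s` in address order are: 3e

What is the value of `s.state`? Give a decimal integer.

31

[0]=0x3e (big-endian) → word 0x3e
state:7 @ bit 1 → (0x3e>>1)&0x7f = 0x1f  ←
opcode:1 @ bit 0 → (0x3e>>0)&0x1 = 0x0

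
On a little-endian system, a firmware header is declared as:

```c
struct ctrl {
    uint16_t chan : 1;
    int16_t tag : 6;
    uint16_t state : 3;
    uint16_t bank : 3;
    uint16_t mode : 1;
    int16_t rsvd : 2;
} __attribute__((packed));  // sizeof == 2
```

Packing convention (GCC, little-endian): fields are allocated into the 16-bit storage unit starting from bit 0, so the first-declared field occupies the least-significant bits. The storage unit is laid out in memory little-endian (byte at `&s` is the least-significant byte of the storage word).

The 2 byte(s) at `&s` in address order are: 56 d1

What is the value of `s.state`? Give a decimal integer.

[0]=0x56 [1]=0xd1 (little-endian) → word 0xd156
chan [0+:1] = (word>>0) & 0x1 = 0
tag [1+:6] = (word>>1) & 0x3f = 43
state [7+:3] = (word>>7) & 0x7 = 2  ←
bank [10+:3] = (word>>10) & 0x7 = 4
mode [13+:1] = (word>>13) & 0x1 = 0
rsvd [14+:2] = (word>>14) & 0x3 = 3

2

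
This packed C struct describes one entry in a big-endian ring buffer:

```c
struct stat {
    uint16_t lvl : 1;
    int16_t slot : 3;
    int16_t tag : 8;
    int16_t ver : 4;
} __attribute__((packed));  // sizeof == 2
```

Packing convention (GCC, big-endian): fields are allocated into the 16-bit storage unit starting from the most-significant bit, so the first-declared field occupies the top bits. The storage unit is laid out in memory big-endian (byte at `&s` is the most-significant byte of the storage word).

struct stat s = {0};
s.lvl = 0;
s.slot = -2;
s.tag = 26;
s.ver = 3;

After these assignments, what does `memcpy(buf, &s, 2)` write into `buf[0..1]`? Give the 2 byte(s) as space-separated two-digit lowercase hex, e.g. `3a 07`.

[15+:1] lvl=0 & 0x1 = 0x0; word=0x0000
[12+:3] slot=-2 & 0x7 = 0x6; word=0x6000
[4+:8] tag=26 & 0xff = 0x1a; word=0x61a0
[0+:4] ver=3 & 0xf = 0x3; word=0x61a3
word = 0x61a3 → big-endian bytes:
  [0]=0x61  [1]=0xa3

61 a3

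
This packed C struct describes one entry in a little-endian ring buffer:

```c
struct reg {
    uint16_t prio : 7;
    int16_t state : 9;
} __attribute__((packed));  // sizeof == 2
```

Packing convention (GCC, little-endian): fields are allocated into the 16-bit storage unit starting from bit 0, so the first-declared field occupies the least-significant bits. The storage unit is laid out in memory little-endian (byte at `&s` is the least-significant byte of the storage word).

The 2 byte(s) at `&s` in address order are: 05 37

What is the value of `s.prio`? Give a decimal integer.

5

[0]=0x05 [1]=0x37 (little-endian) → word 0x3705
prio [0+:7] = (word>>0) & 0x7f = 5  ←
state [7+:9] = (word>>7) & 0x1ff = 110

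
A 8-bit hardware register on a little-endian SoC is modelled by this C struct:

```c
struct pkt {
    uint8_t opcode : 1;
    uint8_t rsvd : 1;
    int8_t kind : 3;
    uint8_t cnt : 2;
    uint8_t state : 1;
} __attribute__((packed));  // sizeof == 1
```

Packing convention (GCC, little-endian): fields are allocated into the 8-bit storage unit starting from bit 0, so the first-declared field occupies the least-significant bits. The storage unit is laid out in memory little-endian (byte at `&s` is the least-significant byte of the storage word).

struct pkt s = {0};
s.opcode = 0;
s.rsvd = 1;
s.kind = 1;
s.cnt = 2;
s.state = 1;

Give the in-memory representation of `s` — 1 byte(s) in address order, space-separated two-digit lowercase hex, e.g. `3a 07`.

c6

opcode:1 = 0 → 0x0 << 0 → word 0x00
rsvd:1 = 1 → 0x1 << 1 → word 0x02
kind:3 = 1 → 0x1 << 2 → word 0x06
cnt:2 = 2 → 0x2 << 5 → word 0x46
state:1 = 1 → 0x1 << 7 → word 0xc6
word = 0xc6 → little-endian bytes:
  [0]=0xc6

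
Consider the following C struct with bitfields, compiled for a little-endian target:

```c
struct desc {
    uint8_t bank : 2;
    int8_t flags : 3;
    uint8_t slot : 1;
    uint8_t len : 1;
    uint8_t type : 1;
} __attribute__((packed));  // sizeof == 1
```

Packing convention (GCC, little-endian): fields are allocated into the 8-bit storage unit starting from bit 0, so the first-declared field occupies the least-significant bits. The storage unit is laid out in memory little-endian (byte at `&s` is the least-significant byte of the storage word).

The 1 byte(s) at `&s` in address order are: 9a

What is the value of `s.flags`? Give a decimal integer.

-2

[0]=0x9a (little-endian) → word 0x9a
bank [0+:2] = (word>>0) & 0x3 = 2
flags [2+:3] = (word>>2) & 0x7 = 6  ←
slot [5+:1] = (word>>5) & 0x1 = 0
len [6+:1] = (word>>6) & 0x1 = 0
type [7+:1] = (word>>7) & 0x1 = 1
flags signed 3b, MSB=1: 6 - 8 = -2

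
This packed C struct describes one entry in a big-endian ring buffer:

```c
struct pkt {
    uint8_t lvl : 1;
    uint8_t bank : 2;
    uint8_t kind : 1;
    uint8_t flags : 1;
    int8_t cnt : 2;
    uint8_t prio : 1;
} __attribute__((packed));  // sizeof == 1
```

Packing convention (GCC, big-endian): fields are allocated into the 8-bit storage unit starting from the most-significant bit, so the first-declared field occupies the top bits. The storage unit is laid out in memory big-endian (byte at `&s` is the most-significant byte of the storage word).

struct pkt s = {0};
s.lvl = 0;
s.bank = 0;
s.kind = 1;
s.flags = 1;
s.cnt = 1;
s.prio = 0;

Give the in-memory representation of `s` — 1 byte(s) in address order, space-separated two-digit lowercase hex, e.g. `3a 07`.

1a

lvl:1 = 0 → 0x0 << 7 → word 0x00
bank:2 = 0 → 0x0 << 5 → word 0x00
kind:1 = 1 → 0x1 << 4 → word 0x10
flags:1 = 1 → 0x1 << 3 → word 0x18
cnt:2 = 1 → 0x1 << 1 → word 0x1a
prio:1 = 0 → 0x0 << 0 → word 0x1a
word = 0x1a → big-endian bytes:
  [0]=0x1a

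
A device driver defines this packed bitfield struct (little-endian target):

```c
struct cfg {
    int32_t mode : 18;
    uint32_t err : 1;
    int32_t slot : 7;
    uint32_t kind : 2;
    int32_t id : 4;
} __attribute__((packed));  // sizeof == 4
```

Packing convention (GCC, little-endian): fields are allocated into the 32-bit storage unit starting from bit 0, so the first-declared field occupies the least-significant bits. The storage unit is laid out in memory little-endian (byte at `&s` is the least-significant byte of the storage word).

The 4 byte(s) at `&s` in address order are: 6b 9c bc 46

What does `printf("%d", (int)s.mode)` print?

40043

[0]=0x6b [1]=0x9c [2]=0xbc [3]=0x46 (little-endian) → word 0x46bc9c6b
mode [0+:18] = (word>>0) & 0x3ffff = 40043  ←
err [18+:1] = (word>>18) & 0x1 = 1
slot [19+:7] = (word>>19) & 0x7f = 87
kind [26+:2] = (word>>26) & 0x3 = 1
id [28+:4] = (word>>28) & 0xf = 4
mode signed 18b, MSB=0: value = 40043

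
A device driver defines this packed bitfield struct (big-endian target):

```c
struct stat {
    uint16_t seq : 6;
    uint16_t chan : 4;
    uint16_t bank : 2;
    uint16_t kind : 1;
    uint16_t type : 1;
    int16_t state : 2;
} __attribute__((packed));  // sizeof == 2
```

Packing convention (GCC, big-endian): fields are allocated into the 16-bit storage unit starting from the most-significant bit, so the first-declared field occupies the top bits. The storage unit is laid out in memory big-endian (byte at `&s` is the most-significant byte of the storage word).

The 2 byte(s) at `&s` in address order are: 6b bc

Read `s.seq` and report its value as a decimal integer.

[0]=0x6b [1]=0xbc (big-endian) → word 0x6bbc
seq:6 @ bit 10 → (0x6bbc>>10)&0x3f = 0x1a  ←
chan:4 @ bit 6 → (0x6bbc>>6)&0xf = 0xe
bank:2 @ bit 4 → (0x6bbc>>4)&0x3 = 0x3
kind:1 @ bit 3 → (0x6bbc>>3)&0x1 = 0x1
type:1 @ bit 2 → (0x6bbc>>2)&0x1 = 0x1
state:2 @ bit 0 → (0x6bbc>>0)&0x3 = 0x0

26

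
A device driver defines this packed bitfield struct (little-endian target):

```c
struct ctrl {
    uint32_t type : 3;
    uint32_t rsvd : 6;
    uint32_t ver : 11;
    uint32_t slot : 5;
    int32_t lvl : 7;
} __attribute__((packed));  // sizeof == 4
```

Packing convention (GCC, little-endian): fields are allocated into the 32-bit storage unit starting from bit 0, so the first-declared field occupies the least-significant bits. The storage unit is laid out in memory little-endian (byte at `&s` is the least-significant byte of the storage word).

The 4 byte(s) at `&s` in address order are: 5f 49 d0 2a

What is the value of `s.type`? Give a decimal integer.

7

[0]=0x5f [1]=0x49 [2]=0xd0 [3]=0x2a (little-endian) → word 0x2ad0495f
type:3 @ bit 0 → (0x2ad0495f>>0)&0x7 = 0x7  ←
rsvd:6 @ bit 3 → (0x2ad0495f>>3)&0x3f = 0x2b
ver:11 @ bit 9 → (0x2ad0495f>>9)&0x7ff = 0x24
slot:5 @ bit 20 → (0x2ad0495f>>20)&0x1f = 0xd
lvl:7 @ bit 25 → (0x2ad0495f>>25)&0x7f = 0x15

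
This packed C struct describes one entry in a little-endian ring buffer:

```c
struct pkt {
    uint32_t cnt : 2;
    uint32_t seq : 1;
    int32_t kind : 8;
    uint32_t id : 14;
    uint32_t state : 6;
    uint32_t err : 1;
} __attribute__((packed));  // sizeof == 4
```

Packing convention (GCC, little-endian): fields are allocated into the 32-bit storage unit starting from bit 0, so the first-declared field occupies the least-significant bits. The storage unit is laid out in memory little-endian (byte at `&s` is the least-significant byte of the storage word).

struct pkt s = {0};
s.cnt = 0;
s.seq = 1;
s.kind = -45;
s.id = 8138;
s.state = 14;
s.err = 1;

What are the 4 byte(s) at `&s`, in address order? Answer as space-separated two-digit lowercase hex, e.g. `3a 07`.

cnt (2b) val=0 bits=0x0 at bit 0: 0x00000000
seq (1b) val=1 bits=0x1 at bit 2: 0x00000004
kind (8b) val=-45 bits=0xd3 at bit 3: 0x0000069c
id (14b) val=8138 bits=0x1fca at bit 11: 0x00fe569c
state (6b) val=14 bits=0xe at bit 25: 0x1cfe569c
err (1b) val=1 bits=0x1 at bit 31: 0x9cfe569c
word = 0x9cfe569c → little-endian bytes:
  [0]=0x9c  [1]=0x56  [2]=0xfe  [3]=0x9c

9c 56 fe 9c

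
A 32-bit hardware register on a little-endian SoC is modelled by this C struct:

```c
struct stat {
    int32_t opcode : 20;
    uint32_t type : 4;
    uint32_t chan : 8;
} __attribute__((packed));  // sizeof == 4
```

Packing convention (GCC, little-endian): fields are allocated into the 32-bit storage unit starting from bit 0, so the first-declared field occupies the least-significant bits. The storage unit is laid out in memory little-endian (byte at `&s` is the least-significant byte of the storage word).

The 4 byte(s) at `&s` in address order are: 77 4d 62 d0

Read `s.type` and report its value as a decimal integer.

[0]=0x77 [1]=0x4d [2]=0x62 [3]=0xd0 (little-endian) → word 0xd0624d77
opcode:20 @ bit 0 → (0xd0624d77>>0)&0xfffff = 0x24d77
type:4 @ bit 20 → (0xd0624d77>>20)&0xf = 0x6  ←
chan:8 @ bit 24 → (0xd0624d77>>24)&0xff = 0xd0

6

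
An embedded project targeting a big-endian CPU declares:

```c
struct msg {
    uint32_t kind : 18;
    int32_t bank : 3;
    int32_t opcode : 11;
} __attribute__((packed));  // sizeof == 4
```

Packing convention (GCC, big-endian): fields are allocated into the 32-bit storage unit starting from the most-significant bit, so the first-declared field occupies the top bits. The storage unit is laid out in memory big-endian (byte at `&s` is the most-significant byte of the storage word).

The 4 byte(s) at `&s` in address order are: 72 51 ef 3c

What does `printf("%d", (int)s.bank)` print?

[0]=0x72 [1]=0x51 [2]=0xef [3]=0x3c (big-endian) → word 0x7251ef3c
kind [14+:18] = (word>>14) & 0x3ffff = 117063
bank [11+:3] = (word>>11) & 0x7 = 5  ←
opcode [0+:11] = (word>>0) & 0x7ff = 1852
bank signed 3b, MSB=1: 5 - 8 = -3

-3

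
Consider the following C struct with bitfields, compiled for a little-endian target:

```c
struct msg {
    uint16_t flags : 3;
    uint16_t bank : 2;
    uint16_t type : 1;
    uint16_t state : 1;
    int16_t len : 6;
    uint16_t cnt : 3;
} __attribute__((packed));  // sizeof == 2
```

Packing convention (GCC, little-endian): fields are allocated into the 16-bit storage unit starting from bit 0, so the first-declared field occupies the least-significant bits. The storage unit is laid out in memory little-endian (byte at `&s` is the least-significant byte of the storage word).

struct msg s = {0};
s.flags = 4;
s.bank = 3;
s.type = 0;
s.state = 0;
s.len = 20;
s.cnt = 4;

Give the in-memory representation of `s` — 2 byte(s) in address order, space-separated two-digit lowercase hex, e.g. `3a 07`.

flags:3 = 4 → 0x4 << 0 → word 0x0004
bank:2 = 3 → 0x3 << 3 → word 0x001c
type:1 = 0 → 0x0 << 5 → word 0x001c
state:1 = 0 → 0x0 << 6 → word 0x001c
len:6 = 20 → 0x14 << 7 → word 0x0a1c
cnt:3 = 4 → 0x4 << 13 → word 0x8a1c
word = 0x8a1c → little-endian bytes:
  [0]=0x1c  [1]=0x8a

1c 8a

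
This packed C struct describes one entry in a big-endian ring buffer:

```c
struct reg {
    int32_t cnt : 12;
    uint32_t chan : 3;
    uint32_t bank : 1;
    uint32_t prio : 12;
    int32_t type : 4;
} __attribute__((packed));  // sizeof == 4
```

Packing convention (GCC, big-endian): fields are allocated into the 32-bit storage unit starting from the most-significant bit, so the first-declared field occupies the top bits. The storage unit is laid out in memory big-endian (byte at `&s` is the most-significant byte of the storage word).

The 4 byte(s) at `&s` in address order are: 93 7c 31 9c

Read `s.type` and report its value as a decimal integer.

[0]=0x93 [1]=0x7c [2]=0x31 [3]=0x9c (big-endian) → word 0x937c319c
cnt [20+:12] = (word>>20) & 0xfff = 2359
chan [17+:3] = (word>>17) & 0x7 = 6
bank [16+:1] = (word>>16) & 0x1 = 0
prio [4+:12] = (word>>4) & 0xfff = 793
type [0+:4] = (word>>0) & 0xf = 12  ←
type signed 4b, MSB=1: 12 - 16 = -4

-4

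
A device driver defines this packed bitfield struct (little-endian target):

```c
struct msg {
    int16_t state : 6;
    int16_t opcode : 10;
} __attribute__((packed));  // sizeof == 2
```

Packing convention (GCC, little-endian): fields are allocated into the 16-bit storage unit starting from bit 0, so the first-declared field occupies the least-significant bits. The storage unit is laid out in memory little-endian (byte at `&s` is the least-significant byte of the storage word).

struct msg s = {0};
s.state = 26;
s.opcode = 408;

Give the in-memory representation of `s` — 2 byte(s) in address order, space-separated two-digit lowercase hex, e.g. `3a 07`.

1a 66

state (6b) val=26 bits=0x1a at bit 0: 0x001a
opcode (10b) val=408 bits=0x198 at bit 6: 0x661a
word = 0x661a → little-endian bytes:
  [0]=0x1a  [1]=0x66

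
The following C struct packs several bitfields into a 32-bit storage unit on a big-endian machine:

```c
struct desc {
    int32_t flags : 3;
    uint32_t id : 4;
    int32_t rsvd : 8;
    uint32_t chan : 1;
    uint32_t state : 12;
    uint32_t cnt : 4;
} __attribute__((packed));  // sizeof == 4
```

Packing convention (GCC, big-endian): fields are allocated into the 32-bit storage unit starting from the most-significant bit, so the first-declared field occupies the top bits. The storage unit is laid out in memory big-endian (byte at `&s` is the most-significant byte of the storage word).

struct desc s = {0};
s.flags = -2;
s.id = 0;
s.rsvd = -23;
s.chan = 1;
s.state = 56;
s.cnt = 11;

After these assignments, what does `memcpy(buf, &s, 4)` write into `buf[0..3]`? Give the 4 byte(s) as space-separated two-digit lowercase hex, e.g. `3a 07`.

[29+:3] flags=-2 & 0x7 = 0x6; word=0xc0000000
[25+:4] id=0 & 0xf = 0x0; word=0xc0000000
[17+:8] rsvd=-23 & 0xff = 0xe9; word=0xc1d20000
[16+:1] chan=1 & 0x1 = 0x1; word=0xc1d30000
[4+:12] state=56 & 0xfff = 0x38; word=0xc1d30380
[0+:4] cnt=11 & 0xf = 0xb; word=0xc1d3038b
word = 0xc1d3038b → big-endian bytes:
  [0]=0xc1  [1]=0xd3  [2]=0x03  [3]=0x8b

c1 d3 03 8b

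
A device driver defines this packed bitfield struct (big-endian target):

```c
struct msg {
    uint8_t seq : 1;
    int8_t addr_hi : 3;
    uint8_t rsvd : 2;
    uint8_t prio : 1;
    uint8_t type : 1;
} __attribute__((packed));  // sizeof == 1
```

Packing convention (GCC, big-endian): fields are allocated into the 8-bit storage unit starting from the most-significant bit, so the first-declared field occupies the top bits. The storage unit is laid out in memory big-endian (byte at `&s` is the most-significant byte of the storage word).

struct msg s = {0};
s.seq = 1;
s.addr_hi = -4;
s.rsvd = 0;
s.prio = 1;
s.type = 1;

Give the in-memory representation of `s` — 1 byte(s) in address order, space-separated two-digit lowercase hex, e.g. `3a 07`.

seq (1b) val=1 bits=0x1 at bit 7: 0x80
addr_hi (3b) val=-4 bits=0x4 at bit 4: 0xc0
rsvd (2b) val=0 bits=0x0 at bit 2: 0xc0
prio (1b) val=1 bits=0x1 at bit 1: 0xc2
type (1b) val=1 bits=0x1 at bit 0: 0xc3
word = 0xc3 → big-endian bytes:
  [0]=0xc3

c3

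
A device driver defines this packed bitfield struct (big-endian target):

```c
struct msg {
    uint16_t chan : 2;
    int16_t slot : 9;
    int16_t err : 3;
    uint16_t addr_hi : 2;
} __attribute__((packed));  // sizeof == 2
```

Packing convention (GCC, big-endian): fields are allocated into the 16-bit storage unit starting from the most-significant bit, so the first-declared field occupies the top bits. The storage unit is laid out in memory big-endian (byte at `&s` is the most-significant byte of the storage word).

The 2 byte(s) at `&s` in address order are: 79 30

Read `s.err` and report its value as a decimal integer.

[0]=0x79 [1]=0x30 (big-endian) → word 0x7930
chan:2 @ bit 14 → (0x7930>>14)&0x3 = 0x1
slot:9 @ bit 5 → (0x7930>>5)&0x1ff = 0x1c9
err:3 @ bit 2 → (0x7930>>2)&0x7 = 0x4  ←
addr_hi:2 @ bit 0 → (0x7930>>0)&0x3 = 0x0
err signed 3b, MSB=1: 4 - 8 = -4

-4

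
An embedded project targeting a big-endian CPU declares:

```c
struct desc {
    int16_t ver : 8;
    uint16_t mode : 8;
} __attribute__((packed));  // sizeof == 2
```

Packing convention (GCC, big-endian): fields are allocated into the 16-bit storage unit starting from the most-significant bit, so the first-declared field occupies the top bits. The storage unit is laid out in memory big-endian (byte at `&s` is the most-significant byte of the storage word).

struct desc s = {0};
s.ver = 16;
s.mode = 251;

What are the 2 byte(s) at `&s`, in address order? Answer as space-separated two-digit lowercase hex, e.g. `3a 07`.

10 fb

ver (8b) val=16 bits=0x10 at bit 8: 0x1000
mode (8b) val=251 bits=0xfb at bit 0: 0x10fb
word = 0x10fb → big-endian bytes:
  [0]=0x10  [1]=0xfb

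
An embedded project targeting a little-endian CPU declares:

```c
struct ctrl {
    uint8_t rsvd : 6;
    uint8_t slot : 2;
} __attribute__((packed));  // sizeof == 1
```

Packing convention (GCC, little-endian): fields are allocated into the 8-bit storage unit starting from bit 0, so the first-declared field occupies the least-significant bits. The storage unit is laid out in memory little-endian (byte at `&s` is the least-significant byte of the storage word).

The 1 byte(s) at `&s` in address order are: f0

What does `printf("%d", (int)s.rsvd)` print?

[0]=0xf0 (little-endian) → word 0xf0
rsvd:6 @ bit 0 → (0xf0>>0)&0x3f = 0x30  ←
slot:2 @ bit 6 → (0xf0>>6)&0x3 = 0x3

48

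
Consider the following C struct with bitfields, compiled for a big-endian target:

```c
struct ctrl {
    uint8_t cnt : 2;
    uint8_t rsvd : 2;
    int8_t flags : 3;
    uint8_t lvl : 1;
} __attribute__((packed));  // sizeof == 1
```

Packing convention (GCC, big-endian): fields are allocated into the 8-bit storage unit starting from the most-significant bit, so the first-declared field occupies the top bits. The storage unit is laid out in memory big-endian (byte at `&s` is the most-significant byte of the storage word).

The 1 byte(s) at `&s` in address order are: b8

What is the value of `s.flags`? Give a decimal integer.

-4

[0]=0xb8 (big-endian) → word 0xb8
cnt [6+:2] = (word>>6) & 0x3 = 2
rsvd [4+:2] = (word>>4) & 0x3 = 3
flags [1+:3] = (word>>1) & 0x7 = 4  ←
lvl [0+:1] = (word>>0) & 0x1 = 0
flags signed 3b, MSB=1: 4 - 8 = -4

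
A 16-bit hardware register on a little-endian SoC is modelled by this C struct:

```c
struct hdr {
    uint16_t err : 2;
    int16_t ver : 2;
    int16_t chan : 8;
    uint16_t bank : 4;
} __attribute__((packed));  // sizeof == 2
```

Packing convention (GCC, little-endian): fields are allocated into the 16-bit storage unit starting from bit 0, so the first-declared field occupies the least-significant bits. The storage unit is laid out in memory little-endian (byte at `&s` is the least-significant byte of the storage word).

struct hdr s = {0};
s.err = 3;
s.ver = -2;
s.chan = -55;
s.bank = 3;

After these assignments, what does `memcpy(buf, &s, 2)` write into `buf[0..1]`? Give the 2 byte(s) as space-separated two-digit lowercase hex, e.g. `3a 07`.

9b 3c

err:2 = 3 → 0x3 << 0 → word 0x0003
ver:2 = -2 → 0x2 << 2 → word 0x000b
chan:8 = -55 → 0xc9 << 4 → word 0x0c9b
bank:4 = 3 → 0x3 << 12 → word 0x3c9b
word = 0x3c9b → little-endian bytes:
  [0]=0x9b  [1]=0x3c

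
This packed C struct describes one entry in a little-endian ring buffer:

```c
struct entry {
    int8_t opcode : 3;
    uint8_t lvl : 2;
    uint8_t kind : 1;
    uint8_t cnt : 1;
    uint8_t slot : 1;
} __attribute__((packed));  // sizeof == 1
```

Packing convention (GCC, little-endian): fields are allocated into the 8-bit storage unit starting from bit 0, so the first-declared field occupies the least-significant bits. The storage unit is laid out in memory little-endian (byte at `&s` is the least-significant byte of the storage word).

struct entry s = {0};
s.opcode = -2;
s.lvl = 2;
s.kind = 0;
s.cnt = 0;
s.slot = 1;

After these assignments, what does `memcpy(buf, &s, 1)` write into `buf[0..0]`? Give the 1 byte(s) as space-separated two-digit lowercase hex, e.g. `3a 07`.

96

opcode (3b) val=-2 bits=0x6 at bit 0: 0x06
lvl (2b) val=2 bits=0x2 at bit 3: 0x16
kind (1b) val=0 bits=0x0 at bit 5: 0x16
cnt (1b) val=0 bits=0x0 at bit 6: 0x16
slot (1b) val=1 bits=0x1 at bit 7: 0x96
word = 0x96 → little-endian bytes:
  [0]=0x96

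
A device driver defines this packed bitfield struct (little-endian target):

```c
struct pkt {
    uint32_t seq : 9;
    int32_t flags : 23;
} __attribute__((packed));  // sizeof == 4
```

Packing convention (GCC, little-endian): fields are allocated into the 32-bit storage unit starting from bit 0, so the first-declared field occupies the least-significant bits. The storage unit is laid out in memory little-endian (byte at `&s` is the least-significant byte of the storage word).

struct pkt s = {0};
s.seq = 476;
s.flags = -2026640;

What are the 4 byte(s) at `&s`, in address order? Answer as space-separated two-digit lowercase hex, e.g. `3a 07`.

seq:9 = 476 → 0x1dc << 0 → word 0x000001dc
flags:23 = -2026640 → 0x611370 << 9 → word 0xc226e1dc
word = 0xc226e1dc → little-endian bytes:
  [0]=0xdc  [1]=0xe1  [2]=0x26  [3]=0xc2

dc e1 26 c2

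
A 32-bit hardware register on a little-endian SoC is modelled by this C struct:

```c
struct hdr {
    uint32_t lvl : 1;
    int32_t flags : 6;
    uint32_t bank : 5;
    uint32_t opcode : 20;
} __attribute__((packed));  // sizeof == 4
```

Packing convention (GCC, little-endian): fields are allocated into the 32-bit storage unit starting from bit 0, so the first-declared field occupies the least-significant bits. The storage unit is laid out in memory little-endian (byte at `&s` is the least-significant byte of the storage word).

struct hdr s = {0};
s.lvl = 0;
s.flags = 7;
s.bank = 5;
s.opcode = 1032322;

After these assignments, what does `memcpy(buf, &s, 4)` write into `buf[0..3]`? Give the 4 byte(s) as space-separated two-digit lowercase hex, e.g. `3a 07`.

lvl (1b) val=0 bits=0x0 at bit 0: 0x00000000
flags (6b) val=7 bits=0x7 at bit 1: 0x0000000e
bank (5b) val=5 bits=0x5 at bit 7: 0x0000028e
opcode (20b) val=1032322 bits=0xfc082 at bit 12: 0xfc08228e
word = 0xfc08228e → little-endian bytes:
  [0]=0x8e  [1]=0x22  [2]=0x08  [3]=0xfc

8e 22 08 fc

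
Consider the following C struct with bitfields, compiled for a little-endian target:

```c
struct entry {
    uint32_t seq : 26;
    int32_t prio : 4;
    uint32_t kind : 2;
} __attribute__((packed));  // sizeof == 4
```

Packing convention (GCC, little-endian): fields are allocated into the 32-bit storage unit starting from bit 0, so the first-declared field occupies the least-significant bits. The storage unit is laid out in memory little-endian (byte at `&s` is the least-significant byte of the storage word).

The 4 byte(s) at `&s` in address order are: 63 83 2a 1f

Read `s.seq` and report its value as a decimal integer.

[0]=0x63 [1]=0x83 [2]=0x2a [3]=0x1f (little-endian) → word 0x1f2a8363
seq:26 @ bit 0 → (0x1f2a8363>>0)&0x3ffffff = 0x32a8363  ←
prio:4 @ bit 26 → (0x1f2a8363>>26)&0xf = 0x7
kind:2 @ bit 30 → (0x1f2a8363>>30)&0x3 = 0x0

53117795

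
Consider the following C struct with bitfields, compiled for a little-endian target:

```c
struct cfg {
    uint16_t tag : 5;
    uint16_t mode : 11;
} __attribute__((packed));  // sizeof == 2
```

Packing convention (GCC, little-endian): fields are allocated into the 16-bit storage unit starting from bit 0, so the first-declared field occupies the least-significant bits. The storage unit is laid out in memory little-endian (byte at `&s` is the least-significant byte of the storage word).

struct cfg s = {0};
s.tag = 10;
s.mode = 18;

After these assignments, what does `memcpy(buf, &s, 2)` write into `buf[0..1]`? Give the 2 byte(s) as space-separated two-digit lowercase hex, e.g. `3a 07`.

tag:5 = 10 → 0xa << 0 → word 0x000a
mode:11 = 18 → 0x12 << 5 → word 0x024a
word = 0x024a → little-endian bytes:
  [0]=0x4a  [1]=0x02

4a 02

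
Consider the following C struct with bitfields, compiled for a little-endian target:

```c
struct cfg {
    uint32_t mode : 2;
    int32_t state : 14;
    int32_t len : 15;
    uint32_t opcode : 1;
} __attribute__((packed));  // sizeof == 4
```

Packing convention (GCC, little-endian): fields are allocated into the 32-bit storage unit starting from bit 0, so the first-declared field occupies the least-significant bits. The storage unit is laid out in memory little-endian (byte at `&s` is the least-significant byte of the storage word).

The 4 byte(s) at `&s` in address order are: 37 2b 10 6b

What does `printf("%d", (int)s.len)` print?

-5360

[0]=0x37 [1]=0x2b [2]=0x10 [3]=0x6b (little-endian) → word 0x6b102b37
mode:2 @ bit 0 → (0x6b102b37>>0)&0x3 = 0x3
state:14 @ bit 2 → (0x6b102b37>>2)&0x3fff = 0xacd
len:15 @ bit 16 → (0x6b102b37>>16)&0x7fff = 0x6b10  ←
opcode:1 @ bit 31 → (0x6b102b37>>31)&0x1 = 0x0
len signed 15b, MSB=1: 27408 - 32768 = -5360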